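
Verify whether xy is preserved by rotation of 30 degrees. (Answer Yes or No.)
No

Applying rotation by 30 degrees: x' = x*cos(30 degrees) - y*sin(30 degrees) = sqrt(3)x/2 - y/2, y' = x*sin(30 degrees) + y*cos(30 degrees) = x/2 + sqrt(3)y/2

Substituting into xy:
(sqrt(3)x/2 - y/2)(x/2 + sqrt(3)y/2)
= sqrt(3)x^2/4 + xy/2 - sqrt(3)y^2/4

This differs from the original expression xy, so it is NOT invariant.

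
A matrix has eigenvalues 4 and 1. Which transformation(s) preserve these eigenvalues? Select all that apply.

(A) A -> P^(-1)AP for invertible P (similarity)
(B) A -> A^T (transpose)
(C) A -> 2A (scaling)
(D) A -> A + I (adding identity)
A and B

Eigenvalues are preserved by:
1. Similarity transformations: A -> P^(-1)AP (same characteristic polynomial)
2. Transpose: A^T has the same eigenvalues as A

Eigenvalues are NOT preserved by:
- Adding identity: eigenvalues become 4+1, 1+1
- Scaling: eigenvalues become 8, 2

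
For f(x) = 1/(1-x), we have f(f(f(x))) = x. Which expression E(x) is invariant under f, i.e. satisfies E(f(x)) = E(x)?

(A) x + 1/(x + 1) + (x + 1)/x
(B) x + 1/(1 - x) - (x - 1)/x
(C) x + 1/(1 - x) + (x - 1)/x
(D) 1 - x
C

Replace x by f(x) = 1/(1 - x) in each option and simplify. As a quick numerical cross-check, also compare E(3) with E(f(3)) = E(-1/2).

(A) x + 1/(x + 1) + (x + 1)/x  ->  (1/(1 - x)) + 1/((1/(1 - x)) + 1) + ((1/(1 - x)) + 1)/(1/(1 - x)) = (-x^3 + 6x^2 - 11x + 7)/(x^2 - 3x + 2); check: E(3) = 55/12 but E(-1/2) = 1/2.   [not invariant]
(B) x + 1/(1 - x) - (x - 1)/x  ->  (1/(1 - x)) + 1/(1 - (1/(1 - x))) - ((1/(1 - x)) - 1)/(1/(1 - x)) = (x^2(1 - x) - x + (x - 1)^2)/(x(x - 1)); check: E(3) = 11/6 but E(-1/2) = -17/6.   [not invariant]
(C) x + 1/(1 - x) + (x - 1)/x  ->  (1/(1 - x)) + 1/(1 - (1/(1 - x))) + ((1/(1 - x)) - 1)/(1/(1 - x)), which simplifies back to x + 1/(1 - x) + (x - 1)/x; check: E(3) = 19/6, E(-1/2) = 19/6.   [invariant]
(D) 1 - x  ->  1 - (1/(1 - x)) = x/(x - 1); check: E(3) = -2 but E(-1/2) = 3/2.   [not invariant]

Only (C) is unchanged. Indeed f(f(x)) = 1/(1 - 1/(1-x)) = (1-x)/(-x) = (x-1)/x, so E(x) = x + f(x) + f(f(x)) is the sum over the whole 3-cycle; applying f just permutes the three terms cyclically (x -> f(x) -> f(f(x)) -> x), leaving the sum unchanged.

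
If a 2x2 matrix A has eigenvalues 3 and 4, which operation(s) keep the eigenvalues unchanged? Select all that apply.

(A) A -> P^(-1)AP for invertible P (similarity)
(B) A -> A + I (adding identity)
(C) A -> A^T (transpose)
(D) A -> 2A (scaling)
A and C

Eigenvalues are preserved by:
1. Similarity transformations: A -> P^(-1)AP (same characteristic polynomial)
2. Transpose: A^T has the same eigenvalues as A

Eigenvalues are NOT preserved by:
- Adding identity: eigenvalues become 3+1, 4+1
- Scaling: eigenvalues become 6, 8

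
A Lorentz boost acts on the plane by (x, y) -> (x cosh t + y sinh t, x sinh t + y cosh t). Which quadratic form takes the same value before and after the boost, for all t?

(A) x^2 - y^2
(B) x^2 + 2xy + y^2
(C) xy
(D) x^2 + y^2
A

Write x' = x cosh t + y sinh t, y' = x sinh t + y cosh t and substitute into each option:
(A) x^2 - y^2: (x cosh t + y sinh t)^2 - (x sinh t + y cosh t)^2 = x^2(cosh^2 t - sinh^2 t) + 2xy(cosh t sinh t - sinh t cosh t) + y^2(sinh^2 t - cosh^2 t) = x^2 - y^2   [invariant, using cosh^2 t - sinh^2 t = 1]
(B) x^2 + 2xy + y^2: (x' + y')^2 with x' + y' = (x + y)(cosh t + sinh t) = (x + y)e^t, so it becomes (x + y)^2 e^(2t)   [not invariant for t != 0]
(C) xy: (x cosh t + y sinh t)(x sinh t + y cosh t) = xy(cosh^2 t + sinh^2 t) + (x^2 + y^2) sinh t cosh t = xy cosh 2t + (x^2 + y^2)(sinh 2t)/2   [not invariant for t != 0]
(D) x^2 + y^2: (x cosh t + y sinh t)^2 + (x sinh t + y cosh t)^2 = (x^2 + y^2)(cosh^2 t + sinh^2 t) + 4xy sinh t cosh t = (x^2 + y^2) cosh 2t + 2xy sinh 2t   [not invariant for t != 0]

Only (A) x^2 - y^2 is unchanged; it is the Minkowski form preserved by Lorentz boosts, just as x^2 + y^2 is preserved by ordinary rotations.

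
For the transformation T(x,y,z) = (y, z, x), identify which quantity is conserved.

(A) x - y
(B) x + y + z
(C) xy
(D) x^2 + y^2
B

Apply T(x,y,z) = (y, z, x) to each option, i.e. replace (x, y, z) by the transformed coordinates.
Substitute the transformed coordinates into each option and compare with the original:
(A) x - y  ->  (y) - (z) = y - z   [differs from x - y: not invariant]
(B) x + y + z  ->  (y) + (z) + (x) = x + y + z   [equals x + y + z: invariant]
(C) xy  ->  (y)(z) = yz   [differs from xy: not invariant]
(D) x^2 + y^2  ->  (y)^2 + (z)^2 = y^2 + z^2   [differs from x^2 + y^2: not invariant]

Only option (B), x + y + z, is unchanged by the transformation.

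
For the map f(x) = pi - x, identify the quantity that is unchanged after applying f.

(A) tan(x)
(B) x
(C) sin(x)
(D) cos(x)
C

For f(x) = pi - x:
sin(pi - x) = sin(x), so sine is invariant under this transformation.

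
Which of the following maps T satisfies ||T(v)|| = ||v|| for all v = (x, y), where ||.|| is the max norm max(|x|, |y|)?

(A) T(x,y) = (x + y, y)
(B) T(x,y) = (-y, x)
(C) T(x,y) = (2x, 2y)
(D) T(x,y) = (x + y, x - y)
B

A transformation preserves a norm if ||T(v)|| = ||v|| for every v; a single vector where the norm changes rules an option out.

(A) T(x,y) = (x + y, y): v = (1, 1) has norm max(|1|, |1|) = 1, but T(v) = (2, 1) has norm 2 -- not preserved.
(B) T(x,y) = (-y, x): preserves the norm -- it only permutes the coordinates and/or flips signs, which leaves max(|x|, |y|) unchanged.
(C) T(x,y) = (2x, 2y): v = (1, 0) has norm max(|1|, |0|) = 1, but T(v) = (2, 0) has norm 2 -- not preserved.
(D) T(x,y) = (x + y, x - y): v = (1, 1) has norm max(|1|, |1|) = 1, but T(v) = (2, 0) has norm 2 -- not preserved.

Therefore the answer is (B).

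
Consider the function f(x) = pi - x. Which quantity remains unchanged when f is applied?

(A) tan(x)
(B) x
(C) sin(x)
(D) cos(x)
C

For f(x) = pi - x:
sin(pi - x) = sin(x), so sine is invariant under this transformation.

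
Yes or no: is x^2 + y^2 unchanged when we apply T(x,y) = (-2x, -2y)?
No

Substitute T(x,y) = (-2x, -2y) into the expression and compare with the original.

Original: x^2 + y^2
After applying T: (-2x)^2 + (-2y)^2 = 4x^2 + 4y^2

This differs from the original x^2 + y^2 (difference: 3x^2 + 3y^2), so the expression is NOT invariant.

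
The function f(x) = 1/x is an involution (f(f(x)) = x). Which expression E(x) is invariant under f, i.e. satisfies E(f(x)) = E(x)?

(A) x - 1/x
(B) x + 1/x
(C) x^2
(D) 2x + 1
B

Replace x by f(x) = 1/x in each option and simplify. As a quick numerical cross-check, also compare E(4) with E(f(4)) = E(1/4).

(A) x - 1/x  ->  (1/x) - 1/(1/x) = -x + 1/x; check: E(4) = 15/4 but E(1/4) = -15/4.   [not invariant]
(B) x + 1/x  ->  (1/x) + 1/(1/x), which simplifies back to x + 1/x; check: E(4) = 17/4, E(1/4) = 17/4.   [invariant]
(C) x^2  ->  (1/x)^2 = x^(-2); check: E(4) = 16 but E(1/4) = 1/16.   [not invariant]
(D) 2x + 1  ->  2(1/x) + 1 = (x + 2)/x; check: E(4) = 9 but E(1/4) = 3/2.   [not invariant]

Only (B) is unchanged. E is symmetric under swapping x with f(x) = 1/x, which is exactly what an involution does.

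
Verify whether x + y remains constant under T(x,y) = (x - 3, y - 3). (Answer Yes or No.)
No

Substitute T(x,y) = (x - 3, y - 3) into the expression and compare with the original.

Original: x + y
After applying T: (x - 3) + (y - 3) = x + y - 6

This differs from the original x + y (difference: -6), so the expression is NOT invariant.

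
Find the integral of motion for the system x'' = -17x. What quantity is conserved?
E = (x')^2 + 17x^2

Multiply the equation by x':
x' * x'' = -17x * x'
The left side is d/dt[(x')^2/2] and the right side is d/dt[-17x^2/2], so
d/dt[(x')^2/2 + 17x^2/2] = 0, i.e. (x')^2/2 + 17x^2/2 = constant.
Multiplying by 2, the integral of motion is E = (x')^2 + 17x^2.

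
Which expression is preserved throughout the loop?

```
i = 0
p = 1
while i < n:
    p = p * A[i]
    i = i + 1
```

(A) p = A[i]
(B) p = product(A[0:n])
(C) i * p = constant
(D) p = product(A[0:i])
D

A loop invariant must hold before the first iteration and be re-established by every execution of the body.

(D) p = product(A[0:i]): Initially i = 0 and p = 1 = product of the empty slice A[0:0]. If p = product(A[0:i]) holds at the top of an iteration, the body sets p to product(A[0:i]) * A[i] = product(A[0:i+1]) and then i to i+1, so the property is restored. At exit i = n, giving p = product(A[0:n]).

The other options fail:
(A) p = A[i]: after the first iteration p = A[0] but i = 1; in general p is a product of several elements, not a single one.
(B) p = product(A[0:n]): false before the loop (p = 1, not the full product) -- it only becomes true at exit.
(C) i * p = constant: initially i * p = 0, but after one iteration it is 1 * A[0], which is nonzero in general.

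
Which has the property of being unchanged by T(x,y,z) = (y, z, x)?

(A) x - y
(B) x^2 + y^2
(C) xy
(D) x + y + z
D

Apply T(x,y,z) = (y, z, x) to each option, i.e. replace (x, y, z) by the transformed coordinates.
Substitute the transformed coordinates into each option and compare with the original:
(A) x - y  ->  (y) - (z) = y - z   [differs from x - y: not invariant]
(B) x^2 + y^2  ->  (y)^2 + (z)^2 = y^2 + z^2   [differs from x^2 + y^2: not invariant]
(C) xy  ->  (y)(z) = yz   [differs from xy: not invariant]
(D) x + y + z  ->  (y) + (z) + (x) = x + y + z   [equals x + y + z: invariant]

Only option (D), x + y + z, is unchanged by the transformation.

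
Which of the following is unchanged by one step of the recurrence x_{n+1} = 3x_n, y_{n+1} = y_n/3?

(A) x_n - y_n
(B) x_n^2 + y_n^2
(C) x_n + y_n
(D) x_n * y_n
D

For the recurrence x_{n+1} = 3x_n, y_{n+1} = y_n/3:

x_{n+1} * y_{n+1} = (3x_n) * (y_n/3) = x_n * y_n
The product is conserved.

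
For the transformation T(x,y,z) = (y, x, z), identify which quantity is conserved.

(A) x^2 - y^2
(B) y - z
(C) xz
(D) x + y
D

Apply T(x,y,z) = (y, x, z) to each option, i.e. replace (x, y, z) by the transformed coordinates.
Substitute the transformed coordinates into each option and compare with the original:
(A) x^2 - y^2  ->  (y)^2 - (x)^2 = -x^2 + y^2   [differs from x^2 - y^2: not invariant]
(B) y - z  ->  (x) - (z) = x - z   [differs from y - z: not invariant]
(C) xz  ->  (y)(z) = yz   [differs from xz: not invariant]
(D) x + y  ->  (y) + (x) = x + y   [equals x + y: invariant]

Only option (D), x + y, is unchanged by the transformation.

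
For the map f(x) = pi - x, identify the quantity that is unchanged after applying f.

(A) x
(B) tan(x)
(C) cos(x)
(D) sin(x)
D

For f(x) = pi - x:
sin(pi - x) = sin(x), so sine is invariant under this transformation.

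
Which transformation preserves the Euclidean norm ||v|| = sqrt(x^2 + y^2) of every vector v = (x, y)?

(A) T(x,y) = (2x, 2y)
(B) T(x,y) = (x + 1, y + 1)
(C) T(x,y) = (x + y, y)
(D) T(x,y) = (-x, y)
D

A transformation preserves a norm if ||T(v)|| = ||v|| for every v; a single vector where the norm changes rules an option out.

(A) T(x,y) = (2x, 2y): v = (1, 0) has norm sqrt((1)^2 + (0)^2) = 1, but T(v) = (2, 0) has norm 2 -- not preserved.
(B) T(x,y) = (x + 1, y + 1): v = (1, 0) has norm sqrt((1)^2 + (0)^2) = 1, but T(v) = (2, 1) has norm sqrt(5) -- not preserved.
(C) T(x,y) = (x + y, y): v = (0, 1) has norm sqrt((0)^2 + (1)^2) = 1, but T(v) = (1, 1) has norm sqrt(2) -- not preserved.
(D) T(x,y) = (-x, y): preserves the norm -- it is an orthogonal map (a rotation/reflection), and (-x)^2 + (y)^2 simplifies to x^2 + y^2.

Therefore the answer is (D).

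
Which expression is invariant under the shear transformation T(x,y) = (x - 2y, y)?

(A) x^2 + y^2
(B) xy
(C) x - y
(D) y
D

Under the shear T(x,y) = (x - 2y, y):
Substitute the transformed coordinates into each option and compare with the original:
(A) x^2 + y^2  ->  (x - 2y)^2 + (y)^2 = x^2 - 4xy + 5y^2   [differs from x^2 + y^2: not invariant]
(B) xy  ->  (x - 2y)(y) = xy - 2y^2   [differs from xy: not invariant]
(C) x - y  ->  (x - 2y) - (y) = x - 3y   [differs from x - y: not invariant]
(D) y  ->  (y) = y   [equals y: invariant]

Only option (D), y, is unchanged by the transformation.
A horizontal shear moves points parallel to the x-axis, so the y-coordinate (and any function of y alone) is unchanged.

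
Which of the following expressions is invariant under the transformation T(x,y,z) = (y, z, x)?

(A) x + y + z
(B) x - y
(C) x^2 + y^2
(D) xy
A

Apply T(x,y,z) = (y, z, x) to each option, i.e. replace (x, y, z) by the transformed coordinates.
Substitute the transformed coordinates into each option and compare with the original:
(A) x + y + z  ->  (y) + (z) + (x) = x + y + z   [equals x + y + z: invariant]
(B) x - y  ->  (y) - (z) = y - z   [differs from x - y: not invariant]
(C) x^2 + y^2  ->  (y)^2 + (z)^2 = y^2 + z^2   [differs from x^2 + y^2: not invariant]
(D) xy  ->  (y)(z) = yz   [differs from xy: not invariant]

Only option (A), x + y + z, is unchanged by the transformation.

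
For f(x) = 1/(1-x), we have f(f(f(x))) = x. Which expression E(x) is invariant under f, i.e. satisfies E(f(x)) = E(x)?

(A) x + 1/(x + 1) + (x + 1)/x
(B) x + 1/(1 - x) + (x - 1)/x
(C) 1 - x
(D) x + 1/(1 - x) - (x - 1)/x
B

Replace x by f(x) = 1/(1 - x) in each option and simplify. As a quick numerical cross-check, also compare E(5) with E(f(5)) = E(-1/4).

(A) x + 1/(x + 1) + (x + 1)/x  ->  (1/(1 - x)) + 1/((1/(1 - x)) + 1) + ((1/(1 - x)) + 1)/(1/(1 - x)) = (-x^3 + 6x^2 - 11x + 7)/(x^2 - 3x + 2); check: E(5) = 191/30 but E(-1/4) = -23/12.   [not invariant]
(B) x + 1/(1 - x) + (x - 1)/x  ->  (1/(1 - x)) + 1/(1 - (1/(1 - x))) + ((1/(1 - x)) - 1)/(1/(1 - x)), which simplifies back to x + 1/(1 - x) + (x - 1)/x; check: E(5) = 111/20, E(-1/4) = 111/20.   [invariant]
(C) 1 - x  ->  1 - (1/(1 - x)) = x/(x - 1); check: E(5) = -4 but E(-1/4) = 5/4.   [not invariant]
(D) x + 1/(1 - x) - (x - 1)/x  ->  (1/(1 - x)) + 1/(1 - (1/(1 - x))) - ((1/(1 - x)) - 1)/(1/(1 - x)) = (x^2(1 - x) - x + (x - 1)^2)/(x(x - 1)); check: E(5) = 79/20 but E(-1/4) = -89/20.   [not invariant]

Only (B) is unchanged. Indeed f(f(x)) = 1/(1 - 1/(1-x)) = (1-x)/(-x) = (x-1)/x, so E(x) = x + f(x) + f(f(x)) is the sum over the whole 3-cycle; applying f just permutes the three terms cyclically (x -> f(x) -> f(f(x)) -> x), leaving the sum unchanged.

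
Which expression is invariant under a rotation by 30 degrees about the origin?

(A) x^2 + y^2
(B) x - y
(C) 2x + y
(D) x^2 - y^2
A

A rotation by 30 degrees sends (x, y) to (sqrt(3)x/2 - y/2, x/2 + sqrt(3)y/2).
Substitute the transformed coordinates into each option and compare with the original:
(A) x^2 + y^2  ->  (sqrt(3)x/2 - y/2)^2 + (x/2 + sqrt(3)y/2)^2 = x^2 + y^2   [equals x^2 + y^2: invariant]
(B) x - y  ->  (sqrt(3)x/2 - y/2) - (x/2 + sqrt(3)y/2) = -x/2 + sqrt(3)x/2 - sqrt(3)y/2 - y/2   [differs from x - y: not invariant]
(C) 2x + y  ->  2(sqrt(3)x/2 - y/2) + (x/2 + sqrt(3)y/2) = x/2 + sqrt(3)x - y + sqrt(3)y/2   [differs from 2x + y: not invariant]
(D) x^2 - y^2  ->  (sqrt(3)x/2 - y/2)^2 - (x/2 + sqrt(3)y/2)^2 = x^2/2 - sqrt(3)xy - y^2/2   [differs from x^2 - y^2: not invariant]

Only option (A), x^2 + y^2, is unchanged by the transformation.
Geometrically, x^2 + y^2 is the squared distance from the origin, which every rotation about the origin preserves.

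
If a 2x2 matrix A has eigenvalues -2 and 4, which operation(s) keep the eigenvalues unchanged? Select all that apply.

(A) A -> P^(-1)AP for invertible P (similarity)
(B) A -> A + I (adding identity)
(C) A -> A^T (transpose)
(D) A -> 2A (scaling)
A and C

Eigenvalues are preserved by:
1. Similarity transformations: A -> P^(-1)AP (same characteristic polynomial)
2. Transpose: A^T has the same eigenvalues as A

Eigenvalues are NOT preserved by:
- Adding identity: eigenvalues become -2+1, 4+1
- Scaling: eigenvalues become -4, 8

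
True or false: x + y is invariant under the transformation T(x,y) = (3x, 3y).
False

Substitute T(x,y) = (3x, 3y) into the expression and compare with the original.

Original: x + y
After applying T: (3x) + (3y) = 3x + 3y

This differs from the original x + y (difference: 2x + 2y), so the expression is NOT invariant.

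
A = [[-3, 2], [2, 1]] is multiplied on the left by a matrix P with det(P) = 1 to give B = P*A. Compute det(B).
-7

By the multiplicative property of determinants, det(B) = det(P*A) = det(P) * det(A) = det(A),
so the determinant is invariant under multiplication by any determinant-1 matrix; we just need det(A).

det(A) = (-3)(1) - (2)(2) = -3 - 4 = -7

Therefore det(B) = 1 * (-7) = -7.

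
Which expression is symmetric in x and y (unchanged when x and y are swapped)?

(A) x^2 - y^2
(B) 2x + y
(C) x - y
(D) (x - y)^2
D

A symmetric expression is unchanged when the variables are permuted; here the transformation to test is the swap (x, y) -> (y, x).
Substitute the transformed coordinates into each option and compare with the original:
(A) x^2 - y^2  ->  (y)^2 - (x)^2 = -x^2 + y^2   [differs from x^2 - y^2: not invariant]
(B) 2x + y  ->  2(y) + (x) = x + 2y   [differs from 2x + y: not invariant]
(C) x - y  ->  (y) - (x) = -x + y   [differs from x - y: not invariant]
(D) (x - y)^2  ->  ((y) - (x))^2 = x^2 - 2xy + y^2   [equals (x - y)^2: invariant]

Only option (D), (x - y)^2, is unchanged by the transformation.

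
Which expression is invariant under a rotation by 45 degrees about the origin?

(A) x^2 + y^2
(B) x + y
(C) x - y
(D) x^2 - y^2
A

A rotation by 45 degrees sends (x, y) to (sqrt(2)x/2 - sqrt(2)y/2, sqrt(2)x/2 + sqrt(2)y/2).
Substitute the transformed coordinates into each option and compare with the original:
(A) x^2 + y^2  ->  (sqrt(2)x/2 - sqrt(2)y/2)^2 + (sqrt(2)x/2 + sqrt(2)y/2)^2 = x^2 + y^2   [equals x^2 + y^2: invariant]
(B) x + y  ->  (sqrt(2)x/2 - sqrt(2)y/2) + (sqrt(2)x/2 + sqrt(2)y/2) = sqrt(2)x   [differs from x + y: not invariant]
(C) x - y  ->  (sqrt(2)x/2 - sqrt(2)y/2) - (sqrt(2)x/2 + sqrt(2)y/2) = -sqrt(2)y   [differs from x - y: not invariant]
(D) x^2 - y^2  ->  (sqrt(2)x/2 - sqrt(2)y/2)^2 - (sqrt(2)x/2 + sqrt(2)y/2)^2 = -2xy   [differs from x^2 - y^2: not invariant]

Only option (A), x^2 + y^2, is unchanged by the transformation.
Geometrically, x^2 + y^2 is the squared distance from the origin, which every rotation about the origin preserves.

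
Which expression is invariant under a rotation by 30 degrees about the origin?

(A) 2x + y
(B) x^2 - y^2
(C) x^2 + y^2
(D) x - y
C

A rotation by 30 degrees sends (x, y) to (sqrt(3)x/2 - y/2, x/2 + sqrt(3)y/2).
Substitute the transformed coordinates into each option and compare with the original:
(A) 2x + y  ->  2(sqrt(3)x/2 - y/2) + (x/2 + sqrt(3)y/2) = x/2 + sqrt(3)x - y + sqrt(3)y/2   [differs from 2x + y: not invariant]
(B) x^2 - y^2  ->  (sqrt(3)x/2 - y/2)^2 - (x/2 + sqrt(3)y/2)^2 = x^2/2 - sqrt(3)xy - y^2/2   [differs from x^2 - y^2: not invariant]
(C) x^2 + y^2  ->  (sqrt(3)x/2 - y/2)^2 + (x/2 + sqrt(3)y/2)^2 = x^2 + y^2   [equals x^2 + y^2: invariant]
(D) x - y  ->  (sqrt(3)x/2 - y/2) - (x/2 + sqrt(3)y/2) = -x/2 + sqrt(3)x/2 - sqrt(3)y/2 - y/2   [differs from x - y: not invariant]

Only option (C), x^2 + y^2, is unchanged by the transformation.
Geometrically, x^2 + y^2 is the squared distance from the origin, which every rotation about the origin preserves.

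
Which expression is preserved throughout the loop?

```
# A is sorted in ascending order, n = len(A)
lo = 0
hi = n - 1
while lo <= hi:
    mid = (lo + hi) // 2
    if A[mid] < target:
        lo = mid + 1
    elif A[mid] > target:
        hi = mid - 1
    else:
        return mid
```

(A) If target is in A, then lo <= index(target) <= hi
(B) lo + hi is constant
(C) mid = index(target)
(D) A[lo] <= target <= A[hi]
A

A loop invariant must hold before the first iteration and be re-established by every execution of the body.

(A) If target is in A, then lo <= index(target) <= hi: Before the loop [lo, hi] = [0, n-1] covers every index. When A[mid] < target, sortedness puts target strictly to the right of mid, so setting lo = mid + 1 keeps index(target) in [lo, hi]; symmetrically for hi = mid - 1. Hence 'if target is in A then lo <= index(target) <= hi' holds after every iteration, and when lo > hi it proves target is absent.

The other options fail:
(B) lo + hi is constant: each iteration moves exactly one of lo, hi, so lo + hi changes (e.g. 0 + (n-1) becomes (mid+1) + (n-1)).
(C) mid = index(target): mid is just the current probe; it equals index(target) only on the iteration that returns.
(D) A[lo] <= target <= A[hi]: fails when target is not in A (e.g. target < A[0] already violates it before the loop), so it is not maintained in general.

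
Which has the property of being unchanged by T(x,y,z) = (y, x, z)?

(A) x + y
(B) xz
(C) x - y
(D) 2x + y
A

Apply T(x,y,z) = (y, x, z) to each option, i.e. replace (x, y, z) by the transformed coordinates.
Substitute the transformed coordinates into each option and compare with the original:
(A) x + y  ->  (y) + (x) = x + y   [equals x + y: invariant]
(B) xz  ->  (y)(z) = yz   [differs from xz: not invariant]
(C) x - y  ->  (y) - (x) = -x + y   [differs from x - y: not invariant]
(D) 2x + y  ->  2(y) + (x) = x + 2y   [differs from 2x + y: not invariant]

Only option (A), x + y, is unchanged by the transformation.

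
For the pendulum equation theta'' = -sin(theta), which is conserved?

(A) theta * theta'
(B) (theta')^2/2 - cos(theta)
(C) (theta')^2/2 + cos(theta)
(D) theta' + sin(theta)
B

A first integral I satisfies dI/dt = 0 along every solution. Differentiate each option and use the equation of motion:
(A) d/dt[theta * theta'] = (theta')^2 + theta theta'' = (theta')^2 - theta sin(theta), not identically 0
(B) d/dt[(theta')^2/2 - cos(theta)] = theta' theta'' + sin(theta) theta' = theta'(-sin(theta)) + theta' sin(theta) = 0
(C) d/dt[(theta')^2/2 + cos(theta)] = theta' theta'' - sin(theta) theta' = -2 theta' sin(theta), not identically 0
(D) d/dt[theta' + sin(theta)] = theta'' + cos(theta) theta' = -sin(theta) + theta' cos(theta), not identically 0

Only (B) has zero time-derivative. This is the total energy: kinetic (theta')^2/2 plus potential -cos(theta).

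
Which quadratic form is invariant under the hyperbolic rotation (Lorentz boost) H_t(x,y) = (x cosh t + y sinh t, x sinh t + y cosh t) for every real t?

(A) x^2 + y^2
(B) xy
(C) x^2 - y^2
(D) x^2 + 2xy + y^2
C

Write x' = x cosh t + y sinh t, y' = x sinh t + y cosh t and substitute into each option:
(A) x^2 + y^2: (x cosh t + y sinh t)^2 + (x sinh t + y cosh t)^2 = (x^2 + y^2)(cosh^2 t + sinh^2 t) + 4xy sinh t cosh t = (x^2 + y^2) cosh 2t + 2xy sinh 2t   [not invariant for t != 0]
(B) xy: (x cosh t + y sinh t)(x sinh t + y cosh t) = xy(cosh^2 t + sinh^2 t) + (x^2 + y^2) sinh t cosh t = xy cosh 2t + (x^2 + y^2)(sinh 2t)/2   [not invariant for t != 0]
(C) x^2 - y^2: (x cosh t + y sinh t)^2 - (x sinh t + y cosh t)^2 = x^2(cosh^2 t - sinh^2 t) + 2xy(cosh t sinh t - sinh t cosh t) + y^2(sinh^2 t - cosh^2 t) = x^2 - y^2   [invariant, using cosh^2 t - sinh^2 t = 1]
(D) x^2 + 2xy + y^2: (x' + y')^2 with x' + y' = (x + y)(cosh t + sinh t) = (x + y)e^t, so it becomes (x + y)^2 e^(2t)   [not invariant for t != 0]

Only (C) x^2 - y^2 is unchanged; it is the Minkowski form preserved by Lorentz boosts, just as x^2 + y^2 is preserved by ordinary rotations.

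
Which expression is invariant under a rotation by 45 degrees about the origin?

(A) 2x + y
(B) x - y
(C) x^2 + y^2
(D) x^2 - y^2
C

A rotation by 45 degrees sends (x, y) to (sqrt(2)x/2 - sqrt(2)y/2, sqrt(2)x/2 + sqrt(2)y/2).
Substitute the transformed coordinates into each option and compare with the original:
(A) 2x + y  ->  2(sqrt(2)x/2 - sqrt(2)y/2) + (sqrt(2)x/2 + sqrt(2)y/2) = 3sqrt(2)x/2 - sqrt(2)y/2   [differs from 2x + y: not invariant]
(B) x - y  ->  (sqrt(2)x/2 - sqrt(2)y/2) - (sqrt(2)x/2 + sqrt(2)y/2) = -sqrt(2)y   [differs from x - y: not invariant]
(C) x^2 + y^2  ->  (sqrt(2)x/2 - sqrt(2)y/2)^2 + (sqrt(2)x/2 + sqrt(2)y/2)^2 = x^2 + y^2   [equals x^2 + y^2: invariant]
(D) x^2 - y^2  ->  (sqrt(2)x/2 - sqrt(2)y/2)^2 - (sqrt(2)x/2 + sqrt(2)y/2)^2 = -2xy   [differs from x^2 - y^2: not invariant]

Only option (C), x^2 + y^2, is unchanged by the transformation.
Geometrically, x^2 + y^2 is the squared distance from the origin, which every rotation about the origin preserves.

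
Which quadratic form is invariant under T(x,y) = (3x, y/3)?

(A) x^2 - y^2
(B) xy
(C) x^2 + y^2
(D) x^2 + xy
B

T multiplies x by 3 and divides y by 3.
Substitute the transformed coordinates into each option and compare with the original:
(A) x^2 - y^2  ->  (3x)^2 - (y/3)^2 = 9x^2 - y^2/9   [differs from x^2 - y^2: not invariant]
(B) xy  ->  (3x)(y/3) = xy   [equals xy: invariant]
(C) x^2 + y^2  ->  (3x)^2 + (y/3)^2 = 9x^2 + y^2/9   [differs from x^2 + y^2: not invariant]
(D) x^2 + xy  ->  (3x)^2 + (3x)(y/3) = 9x^2 + xy   [differs from x^2 + xy: not invariant]

Only option (B), xy, is unchanged by the transformation.
The factors 3 and 1/3 cancel only in the pure product xy.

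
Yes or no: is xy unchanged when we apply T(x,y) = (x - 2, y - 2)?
No

Substitute T(x,y) = (x - 2, y - 2) into the expression and compare with the original.

Original: xy
After applying T: (x - 2)(y - 2) = xy - 2x - 2y + 4

This differs from the original xy (difference: -2x - 2y + 4), so the expression is NOT invariant.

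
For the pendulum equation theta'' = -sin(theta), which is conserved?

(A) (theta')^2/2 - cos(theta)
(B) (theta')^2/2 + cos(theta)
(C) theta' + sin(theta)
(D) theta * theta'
A

A first integral I satisfies dI/dt = 0 along every solution. Differentiate each option and use the equation of motion:
(A) d/dt[(theta')^2/2 - cos(theta)] = theta' theta'' + sin(theta) theta' = theta'(-sin(theta)) + theta' sin(theta) = 0
(B) d/dt[(theta')^2/2 + cos(theta)] = theta' theta'' - sin(theta) theta' = -2 theta' sin(theta), not identically 0
(C) d/dt[theta' + sin(theta)] = theta'' + cos(theta) theta' = -sin(theta) + theta' cos(theta), not identically 0
(D) d/dt[theta * theta'] = (theta')^2 + theta theta'' = (theta')^2 - theta sin(theta), not identically 0

Only (A) has zero time-derivative. This is the total energy: kinetic (theta')^2/2 plus potential -cos(theta).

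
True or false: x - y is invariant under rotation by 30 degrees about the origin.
False

Applying rotation by 30 degrees: x' = x*cos(30 degrees) - y*sin(30 degrees) = sqrt(3)x/2 - y/2, y' = x*sin(30 degrees) + y*cos(30 degrees) = x/2 + sqrt(3)y/2

Substituting into x - y:
(sqrt(3)x/2 - y/2) - (x/2 + sqrt(3)y/2)
= -x/2 + sqrt(3)x/2 - sqrt(3)y/2 - y/2

This differs from the original expression x - y, so it is NOT invariant.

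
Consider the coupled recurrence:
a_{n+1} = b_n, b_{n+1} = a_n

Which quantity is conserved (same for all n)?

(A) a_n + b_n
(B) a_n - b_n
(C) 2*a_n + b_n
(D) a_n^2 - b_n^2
A

Replace a_n by a_{n+1} = b_n and b_n by b_{n+1} = a_n in each option and simplify:
(A) a_n + b_n  ->  (b_n) + (a_n) = a_n + b_n   [conserved]
(B) a_n - b_n  ->  (b_n) - (a_n) = -a_n + b_n   [not conserved]
(C) 2*a_n + b_n  ->  2*(b_n) + (a_n) = a_n + 2*b_n   [not conserved]
(D) a_n^2 - b_n^2  ->  (b_n)^2 - (a_n)^2 = -a_n^2 + b_n^2   [not conserved]

Only (A) a_n + b_n returns to itself after one step, so it is the conserved quantity.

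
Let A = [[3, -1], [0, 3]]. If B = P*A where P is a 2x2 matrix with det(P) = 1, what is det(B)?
9

By the multiplicative property of determinants, det(B) = det(P*A) = det(P) * det(A) = det(A),
so the determinant is invariant under multiplication by any determinant-1 matrix; we just need det(A).

det(A) = (3)(3) - (-1)(0) = 9 - 0 = 9

Therefore det(B) = 1 * 9 = 9.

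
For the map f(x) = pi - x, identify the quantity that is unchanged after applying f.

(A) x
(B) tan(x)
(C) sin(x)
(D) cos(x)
C

For f(x) = pi - x:
sin(pi - x) = sin(x), so sine is invariant under this transformation.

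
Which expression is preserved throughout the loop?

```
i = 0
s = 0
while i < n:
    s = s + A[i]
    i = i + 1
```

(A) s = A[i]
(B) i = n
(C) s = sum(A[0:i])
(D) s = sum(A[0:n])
C

A loop invariant must hold before the first iteration and be re-established by every execution of the body.

(C) s = sum(A[0:i]): Initially i = 0 and s = 0 = sum of the empty slice A[0:0]. If s = sum(A[0:i]) holds at the top of an iteration, the body sets s to sum(A[0:i]) + A[i] = sum(A[0:i+1]) and then i to i+1, so s = sum(A[0:i]) holds again. At exit i = n, giving s = sum(A[0:n]).

The other options fail:
(A) s = A[i]: after the first iteration s = A[0] but i = 1, so s = A[i] compares s with the wrong element (and fails in general).
(B) i = n: false initially (i = 0); it is the exit condition, not an invariant.
(D) s = sum(A[0:n]): false before the loop (s = 0, not the full sum) -- it only becomes true at exit.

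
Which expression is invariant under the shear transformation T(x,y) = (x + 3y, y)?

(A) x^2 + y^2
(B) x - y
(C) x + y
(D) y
D

Under the shear T(x,y) = (x + 3y, y):
Substitute the transformed coordinates into each option and compare with the original:
(A) x^2 + y^2  ->  (x + 3y)^2 + (y)^2 = x^2 + 6xy + 10y^2   [differs from x^2 + y^2: not invariant]
(B) x - y  ->  (x + 3y) - (y) = x + 2y   [differs from x - y: not invariant]
(C) x + y  ->  (x + 3y) + (y) = x + 4y   [differs from x + y: not invariant]
(D) y  ->  (y) = y   [equals y: invariant]

Only option (D), y, is unchanged by the transformation.
A horizontal shear moves points parallel to the x-axis, so the y-coordinate (and any function of y alone) is unchanged.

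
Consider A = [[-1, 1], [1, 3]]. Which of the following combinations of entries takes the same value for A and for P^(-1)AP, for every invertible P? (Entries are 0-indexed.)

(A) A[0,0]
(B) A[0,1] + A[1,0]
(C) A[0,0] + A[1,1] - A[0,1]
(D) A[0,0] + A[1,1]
D

A[0,0] + A[1,1] is the trace of A. By the cyclic property of the trace, tr(P^(-1)AP) = tr(APP^(-1)) = tr(A), so it is the same for every matrix similar to A.

The other combinations are not similarity invariants. For example, take P = [[2, 1], [1, 1]] (det P = 1), so P^(-1) = [[1, -1], [-1, 2]] and
B = P^(-1)AP = [[-6, -4], [11, 8]].
Evaluating each option on A and on B:
(A) A[0,0]: -1 for A, -6 for B -> changes
(B) A[0,1] + A[1,0]: 2 for A, 7 for B -> changes
(C) A[0,0] + A[1,1] - A[0,1]: 1 for A, 6 for B -> changes
(D) A[0,0] + A[1,1]: 2 for A, 2 for B -> unchanged

Only (D) A[0,0] + A[1,1] = 2 survives (and it does so for every P, not just this one), so it is the invariant.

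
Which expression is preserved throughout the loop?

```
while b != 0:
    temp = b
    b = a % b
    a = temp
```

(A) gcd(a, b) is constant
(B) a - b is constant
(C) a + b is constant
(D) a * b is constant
A

A loop invariant must hold before the first iteration and be re-established by every execution of the body.

(A) gcd(a, b) is constant: One iteration replaces (a, b) by (b, a mod b). Since a mod b = a - q*b for an integer q, any common divisor of a and b divides b and a mod b, and conversely; hence gcd(b, a mod b) = gcd(a, b). For instance (28, 9) -> (9, 1) keeps gcd = 1. At exit b = 0 and a = gcd of the original inputs.

The other options fail:
(B) a - b is constant: e.g. (a, b) = (28, 9) -> (9, 1): the difference goes from 19 to 8.
(C) a + b is constant: e.g. (a, b) = (28, 9) -> (9, 1): the sum goes from 37 to 10.
(D) a * b is constant: e.g. (a, b) = (28, 9) -> (9, 1): the product goes from 252 to 9.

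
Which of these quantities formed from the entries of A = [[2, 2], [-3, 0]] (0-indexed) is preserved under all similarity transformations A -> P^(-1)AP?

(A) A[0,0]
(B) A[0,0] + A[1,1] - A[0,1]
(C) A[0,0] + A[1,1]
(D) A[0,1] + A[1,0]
C

A[0,0] + A[1,1] is the trace of A. By the cyclic property of the trace, tr(P^(-1)AP) = tr(APP^(-1)) = tr(A), so it is the same for every matrix similar to A.

The other combinations are not similarity invariants. For example, take P = [[2, 1], [1, 1]] (det P = 1), so P^(-1) = [[1, -1], [-1, 2]] and
B = P^(-1)AP = [[12, 7], [-18, -10]].
Evaluating each option on A and on B:
(A) A[0,0]: 2 for A, 12 for B -> changes
(B) A[0,0] + A[1,1] - A[0,1]: 0 for A, -5 for B -> changes
(C) A[0,0] + A[1,1]: 2 for A, 2 for B -> unchanged
(D) A[0,1] + A[1,0]: -1 for A, -11 for B -> changes

Only (C) A[0,0] + A[1,1] = 2 survives (and it does so for every P, not just this one), so it is the invariant.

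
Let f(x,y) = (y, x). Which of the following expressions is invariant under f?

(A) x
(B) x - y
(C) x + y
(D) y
C

For f(x,y) = (y, x):
After applying f: x' = y, y' = x. So x' + y' = y + x = x + y.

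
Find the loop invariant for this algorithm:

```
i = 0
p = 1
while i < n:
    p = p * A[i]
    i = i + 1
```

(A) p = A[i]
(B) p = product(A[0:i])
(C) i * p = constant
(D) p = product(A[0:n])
B

A loop invariant must hold before the first iteration and be re-established by every execution of the body.

(B) p = product(A[0:i]): Initially i = 0 and p = 1 = product of the empty slice A[0:0]. If p = product(A[0:i]) holds at the top of an iteration, the body sets p to product(A[0:i]) * A[i] = product(A[0:i+1]) and then i to i+1, so the property is restored. At exit i = n, giving p = product(A[0:n]).

The other options fail:
(A) p = A[i]: after the first iteration p = A[0] but i = 1; in general p is a product of several elements, not a single one.
(C) i * p = constant: initially i * p = 0, but after one iteration it is 1 * A[0], which is nonzero in general.
(D) p = product(A[0:n]): false before the loop (p = 1, not the full product) -- it only becomes true at exit.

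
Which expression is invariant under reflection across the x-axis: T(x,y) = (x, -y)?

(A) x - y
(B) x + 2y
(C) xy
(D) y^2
D

The map is reflection across the x-axis: T(x,y) = (x, -y).
Substitute the transformed coordinates into each option and compare with the original:
(A) x - y  ->  (x) - (-y) = x + y   [differs from x - y: not invariant]
(B) x + 2y  ->  (x) + 2(-y) = x - 2y   [differs from x + 2y: not invariant]
(C) xy  ->  (x)(-y) = -xy   [differs from xy: not invariant]
(D) y^2  ->  (-y)^2 = y^2   [equals y^2: invariant]

Only option (D), y^2, is unchanged by the transformation.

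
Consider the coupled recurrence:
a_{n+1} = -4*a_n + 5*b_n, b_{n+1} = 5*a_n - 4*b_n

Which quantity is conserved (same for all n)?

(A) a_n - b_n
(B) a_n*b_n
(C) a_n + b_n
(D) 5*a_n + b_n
C

Replace a_n by a_{n+1} = -4*a_n + 5*b_n and b_n by b_{n+1} = 5*a_n - 4*b_n in each option and simplify:
(A) a_n - b_n  ->  (-4*a_n + 5*b_n) - (5*a_n - 4*b_n) = -9*a_n + 9*b_n   [not conserved]
(B) a_n*b_n  ->  (-4*a_n + 5*b_n)*(5*a_n - 4*b_n) = -20*a_n^2 + 41*a_n*b_n - 20*b_n^2   [not conserved]
(C) a_n + b_n  ->  (-4*a_n + 5*b_n) + (5*a_n - 4*b_n) = a_n + b_n   [conserved]
(D) 5*a_n + b_n  ->  5*(-4*a_n + 5*b_n) + (5*a_n - 4*b_n) = -15*a_n + 21*b_n   [not conserved]

Only (C) a_n + b_n returns to itself after one step, so it is the conserved quantity.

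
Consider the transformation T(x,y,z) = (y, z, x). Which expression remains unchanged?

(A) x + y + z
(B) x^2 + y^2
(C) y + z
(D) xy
A

Apply T(x,y,z) = (y, z, x) to each option, i.e. replace (x, y, z) by the transformed coordinates.
Substitute the transformed coordinates into each option and compare with the original:
(A) x + y + z  ->  (y) + (z) + (x) = x + y + z   [equals x + y + z: invariant]
(B) x^2 + y^2  ->  (y)^2 + (z)^2 = y^2 + z^2   [differs from x^2 + y^2: not invariant]
(C) y + z  ->  (z) + (x) = x + z   [differs from y + z: not invariant]
(D) xy  ->  (y)(z) = yz   [differs from xy: not invariant]

Only option (A), x + y + z, is unchanged by the transformation.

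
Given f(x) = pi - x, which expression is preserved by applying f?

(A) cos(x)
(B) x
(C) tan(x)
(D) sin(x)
D

For f(x) = pi - x:
sin(pi - x) = sin(x), so sine is invariant under this transformation.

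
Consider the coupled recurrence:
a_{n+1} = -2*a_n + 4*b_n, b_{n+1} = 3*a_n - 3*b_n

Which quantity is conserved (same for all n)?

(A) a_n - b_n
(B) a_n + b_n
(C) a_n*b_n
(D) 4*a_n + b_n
B

Replace a_n by a_{n+1} = -2*a_n + 4*b_n and b_n by b_{n+1} = 3*a_n - 3*b_n in each option and simplify:
(A) a_n - b_n  ->  (-2*a_n + 4*b_n) - (3*a_n - 3*b_n) = -5*a_n + 7*b_n   [not conserved]
(B) a_n + b_n  ->  (-2*a_n + 4*b_n) + (3*a_n - 3*b_n) = a_n + b_n   [conserved]
(C) a_n*b_n  ->  (-2*a_n + 4*b_n)*(3*a_n - 3*b_n) = -6*a_n^2 + 18*a_n*b_n - 12*b_n^2   [not conserved]
(D) 4*a_n + b_n  ->  4*(-2*a_n + 4*b_n) + (3*a_n - 3*b_n) = -5*a_n + 13*b_n   [not conserved]

Only (B) a_n + b_n returns to itself after one step, so it is the conserved quantity.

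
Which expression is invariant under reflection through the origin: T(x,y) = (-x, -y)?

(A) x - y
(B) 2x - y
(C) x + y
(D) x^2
D

The map is reflection through the origin: T(x,y) = (-x, -y).
Substitute the transformed coordinates into each option and compare with the original:
(A) x - y  ->  (-x) - (-y) = -x + y   [differs from x - y: not invariant]
(B) 2x - y  ->  2(-x) - (-y) = -2x + y   [differs from 2x - y: not invariant]
(C) x + y  ->  (-x) + (-y) = -x - y   [differs from x + y: not invariant]
(D) x^2  ->  (-x)^2 = x^2   [equals x^2: invariant]

Only option (D), x^2, is unchanged by the transformation.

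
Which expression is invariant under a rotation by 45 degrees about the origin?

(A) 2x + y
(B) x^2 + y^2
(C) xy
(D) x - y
B

A rotation by 45 degrees sends (x, y) to (sqrt(2)x/2 - sqrt(2)y/2, sqrt(2)x/2 + sqrt(2)y/2).
Substitute the transformed coordinates into each option and compare with the original:
(A) 2x + y  ->  2(sqrt(2)x/2 - sqrt(2)y/2) + (sqrt(2)x/2 + sqrt(2)y/2) = 3sqrt(2)x/2 - sqrt(2)y/2   [differs from 2x + y: not invariant]
(B) x^2 + y^2  ->  (sqrt(2)x/2 - sqrt(2)y/2)^2 + (sqrt(2)x/2 + sqrt(2)y/2)^2 = x^2 + y^2   [equals x^2 + y^2: invariant]
(C) xy  ->  (sqrt(2)x/2 - sqrt(2)y/2)(sqrt(2)x/2 + sqrt(2)y/2) = x^2/2 - y^2/2   [differs from xy: not invariant]
(D) x - y  ->  (sqrt(2)x/2 - sqrt(2)y/2) - (sqrt(2)x/2 + sqrt(2)y/2) = -sqrt(2)y   [differs from x - y: not invariant]

Only option (B), x^2 + y^2, is unchanged by the transformation.
Geometrically, x^2 + y^2 is the squared distance from the origin, which every rotation about the origin preserves.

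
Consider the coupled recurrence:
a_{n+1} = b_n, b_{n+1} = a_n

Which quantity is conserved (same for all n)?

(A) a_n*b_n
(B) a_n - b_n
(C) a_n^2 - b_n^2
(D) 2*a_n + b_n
A

Replace a_n by a_{n+1} = b_n and b_n by b_{n+1} = a_n in each option and simplify:
(A) a_n*b_n  ->  (b_n)*(a_n) = a_n*b_n   [conserved]
(B) a_n - b_n  ->  (b_n) - (a_n) = -a_n + b_n   [not conserved]
(C) a_n^2 - b_n^2  ->  (b_n)^2 - (a_n)^2 = -a_n^2 + b_n^2   [not conserved]
(D) 2*a_n + b_n  ->  2*(b_n) + (a_n) = a_n + 2*b_n   [not conserved]

Only (A) a_n*b_n returns to itself after one step, so it is the conserved quantity.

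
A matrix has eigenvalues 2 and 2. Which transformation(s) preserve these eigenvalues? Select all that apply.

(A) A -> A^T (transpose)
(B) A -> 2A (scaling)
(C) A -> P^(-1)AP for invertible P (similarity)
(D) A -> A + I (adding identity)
A and C

Eigenvalues are preserved by:
1. Similarity transformations: A -> P^(-1)AP (same characteristic polynomial)
2. Transpose: A^T has the same eigenvalues as A

Eigenvalues are NOT preserved by:
- Adding identity: eigenvalues become 2+1, 2+1
- Scaling: eigenvalues become 4, 4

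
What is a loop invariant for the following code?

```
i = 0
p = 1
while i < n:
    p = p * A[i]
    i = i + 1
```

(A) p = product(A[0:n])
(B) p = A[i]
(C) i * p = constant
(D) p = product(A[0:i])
D

A loop invariant must hold before the first iteration and be re-established by every execution of the body.

(D) p = product(A[0:i]): Initially i = 0 and p = 1 = product of the empty slice A[0:0]. If p = product(A[0:i]) holds at the top of an iteration, the body sets p to product(A[0:i]) * A[i] = product(A[0:i+1]) and then i to i+1, so the property is restored. At exit i = n, giving p = product(A[0:n]).

The other options fail:
(A) p = product(A[0:n]): false before the loop (p = 1, not the full product) -- it only becomes true at exit.
(B) p = A[i]: after the first iteration p = A[0] but i = 1; in general p is a product of several elements, not a single one.
(C) i * p = constant: initially i * p = 0, but after one iteration it is 1 * A[0], which is nonzero in general.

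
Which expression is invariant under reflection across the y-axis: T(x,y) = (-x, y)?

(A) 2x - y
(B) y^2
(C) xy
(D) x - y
B

The map is reflection across the y-axis: T(x,y) = (-x, y).
Substitute the transformed coordinates into each option and compare with the original:
(A) 2x - y  ->  2(-x) - (y) = -2x - y   [differs from 2x - y: not invariant]
(B) y^2  ->  (y)^2 = y^2   [equals y^2: invariant]
(C) xy  ->  (-x)(y) = -xy   [differs from xy: not invariant]
(D) x - y  ->  (-x) - (y) = -x - y   [differs from x - y: not invariant]

Only option (B), y^2, is unchanged by the transformation.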